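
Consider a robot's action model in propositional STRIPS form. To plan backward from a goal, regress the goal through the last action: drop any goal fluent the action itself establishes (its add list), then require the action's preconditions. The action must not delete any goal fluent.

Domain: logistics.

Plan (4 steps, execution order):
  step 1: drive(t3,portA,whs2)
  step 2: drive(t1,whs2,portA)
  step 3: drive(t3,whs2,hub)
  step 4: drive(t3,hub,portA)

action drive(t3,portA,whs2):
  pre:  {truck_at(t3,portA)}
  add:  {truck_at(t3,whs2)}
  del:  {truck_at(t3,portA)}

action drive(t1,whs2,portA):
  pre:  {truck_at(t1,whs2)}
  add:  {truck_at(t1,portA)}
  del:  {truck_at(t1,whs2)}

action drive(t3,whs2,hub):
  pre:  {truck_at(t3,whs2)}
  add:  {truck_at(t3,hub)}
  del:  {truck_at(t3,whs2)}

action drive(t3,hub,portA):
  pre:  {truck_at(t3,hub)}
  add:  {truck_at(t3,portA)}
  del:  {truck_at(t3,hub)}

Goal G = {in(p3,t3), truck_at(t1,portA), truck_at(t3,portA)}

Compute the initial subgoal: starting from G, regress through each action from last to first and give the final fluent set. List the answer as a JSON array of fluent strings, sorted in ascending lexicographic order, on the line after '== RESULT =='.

Work backward from the goal:
  through step 4 (drive(t3,hub,portA)): drop {truck_at(t3,portA)}, keep {in(p3,t3), truck_at(t1,portA)}, require {truck_at(t3,hub)}
    → {in(p3,t3), truck_at(t1,portA), truck_at(t3,hub)}
  through step 3 (drive(t3,whs2,hub)): drop {truck_at(t3,hub)}, keep {in(p3,t3), truck_at(t1,portA)}, require {truck_at(t3,whs2)}
    → {in(p3,t3), truck_at(t1,portA), truck_at(t3,whs2)}
  through step 2 (drive(t1,whs2,portA)): drop {truck_at(t1,portA)}, keep {in(p3,t3), truck_at(t3,whs2)}, require {truck_at(t1,whs2)}
    → {in(p3,t3), truck_at(t1,whs2), truck_at(t3,whs2)}
  through step 1 (drive(t3,portA,whs2)): drop {truck_at(t3,whs2)}, keep {in(p3,t3), truck_at(t1,whs2)}, require {truck_at(t3,portA)}
    → {in(p3,t3), truck_at(t1,whs2), truck_at(t3,portA)}

== RESULT ==
["in(p3,t3)", "truck_at(t1,whs2)", "truck_at(t3,portA)"]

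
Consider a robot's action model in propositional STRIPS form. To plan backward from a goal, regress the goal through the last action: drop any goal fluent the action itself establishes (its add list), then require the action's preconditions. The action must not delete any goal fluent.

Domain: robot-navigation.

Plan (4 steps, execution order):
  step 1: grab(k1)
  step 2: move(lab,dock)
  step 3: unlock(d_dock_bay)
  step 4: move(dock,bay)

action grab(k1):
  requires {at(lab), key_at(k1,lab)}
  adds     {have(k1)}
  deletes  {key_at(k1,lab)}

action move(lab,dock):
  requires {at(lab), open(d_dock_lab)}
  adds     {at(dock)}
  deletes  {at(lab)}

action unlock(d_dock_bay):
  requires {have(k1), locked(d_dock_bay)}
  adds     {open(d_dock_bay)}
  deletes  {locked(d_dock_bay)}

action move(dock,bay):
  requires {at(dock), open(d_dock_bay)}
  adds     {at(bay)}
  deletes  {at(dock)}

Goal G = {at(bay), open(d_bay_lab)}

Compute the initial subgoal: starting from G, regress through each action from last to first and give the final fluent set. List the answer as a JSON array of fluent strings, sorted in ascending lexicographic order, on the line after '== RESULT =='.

Regress step by step:
  through step 4 (move(dock,bay)): drop {at(bay)}, keep {open(d_bay_lab)}, require {at(dock), open(d_dock_bay)}
    → {at(dock), open(d_bay_lab), open(d_dock_bay)}
  through step 3 (unlock(d_dock_bay)): drop {open(d_dock_bay)}, keep {at(dock), open(d_bay_lab)}, require {have(k1), locked(d_dock_bay)}
    → {at(dock), have(k1), locked(d_dock_bay), open(d_bay_lab)}
  through step 2 (move(lab,dock)): drop {at(dock)}, keep {have(k1), locked(d_dock_bay), open(d_bay_lab)}, require {at(lab), open(d_dock_lab)}
    → {at(lab), have(k1), locked(d_dock_bay), open(d_bay_lab), open(d_dock_lab)}
  through step 1 (grab(k1)): drop {have(k1)}, keep {at(lab), locked(d_dock_bay), open(d_bay_lab), open(d_dock_lab)}, require {at(lab), key_at(k1,lab)}
    → {at(lab), key_at(k1,lab), locked(d_dock_bay), open(d_bay_lab), open(d_dock_lab)}

== RESULT ==
["at(lab)", "key_at(k1,lab)", "locked(d_dock_bay)", "open(d_bay_lab)", "open(d_dock_lab)"]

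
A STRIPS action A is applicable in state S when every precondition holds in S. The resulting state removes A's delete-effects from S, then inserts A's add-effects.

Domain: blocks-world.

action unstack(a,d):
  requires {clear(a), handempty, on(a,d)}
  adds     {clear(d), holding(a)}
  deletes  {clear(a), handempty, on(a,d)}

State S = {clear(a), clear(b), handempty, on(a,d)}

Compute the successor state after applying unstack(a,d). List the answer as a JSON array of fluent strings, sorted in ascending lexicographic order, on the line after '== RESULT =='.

Progress:
  pre ⊆ S: {clear(a), handempty, on(a,d)} ⊆ S  — applicable
  S \ del = {clear(b)}
  ∪ add   = {clear(b), clear(d), holding(a)}

== RESULT ==
["clear(b)", "clear(d)", "holding(a)"]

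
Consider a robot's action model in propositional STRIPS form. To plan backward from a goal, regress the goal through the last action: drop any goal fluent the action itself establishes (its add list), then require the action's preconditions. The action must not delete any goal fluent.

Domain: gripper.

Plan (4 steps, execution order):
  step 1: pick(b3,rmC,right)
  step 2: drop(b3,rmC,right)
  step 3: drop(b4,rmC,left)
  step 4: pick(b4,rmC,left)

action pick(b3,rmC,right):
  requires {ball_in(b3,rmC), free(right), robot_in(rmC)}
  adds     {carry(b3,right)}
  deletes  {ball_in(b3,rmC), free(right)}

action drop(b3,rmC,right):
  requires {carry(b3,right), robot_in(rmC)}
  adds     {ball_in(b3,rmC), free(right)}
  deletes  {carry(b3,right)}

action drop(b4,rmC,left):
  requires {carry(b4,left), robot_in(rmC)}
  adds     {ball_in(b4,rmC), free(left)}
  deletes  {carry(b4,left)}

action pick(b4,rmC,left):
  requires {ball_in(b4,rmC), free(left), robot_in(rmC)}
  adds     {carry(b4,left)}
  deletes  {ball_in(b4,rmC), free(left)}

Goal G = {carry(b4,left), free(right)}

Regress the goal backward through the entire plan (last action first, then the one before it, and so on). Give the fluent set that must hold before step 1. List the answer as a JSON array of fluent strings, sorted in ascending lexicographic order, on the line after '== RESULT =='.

Work backward from the goal:
  through step 4 (pick(b4,rmC,left)): drop {carry(b4,left)}, keep {free(right)}, require {ball_in(b4,rmC), free(left), robot_in(rmC)}
    → {ball_in(b4,rmC), free(left), free(right), robot_in(rmC)}
  through step 3 (drop(b4,rmC,left)): drop {ball_in(b4,rmC), free(left)}, keep {free(right), robot_in(rmC)}, require {carry(b4,left), robot_in(rmC)}
    → {carry(b4,left), free(right), robot_in(rmC)}
  through step 2 (drop(b3,rmC,right)): drop {free(right)}, keep {carry(b4,left), robot_in(rmC)}, require {carry(b3,right), robot_in(rmC)}
    → {carry(b3,right), carry(b4,left), robot_in(rmC)}
  through step 1 (pick(b3,rmC,right)): drop {carry(b3,right)}, keep {carry(b4,left), robot_in(rmC)}, require {ball_in(b3,rmC), free(right), robot_in(rmC)}
    → {ball_in(b3,rmC), carry(b4,left), free(right), robot_in(rmC)}

== RESULT ==
["ball_in(b3,rmC)", "carry(b4,left)", "free(right)", "robot_in(rmC)"]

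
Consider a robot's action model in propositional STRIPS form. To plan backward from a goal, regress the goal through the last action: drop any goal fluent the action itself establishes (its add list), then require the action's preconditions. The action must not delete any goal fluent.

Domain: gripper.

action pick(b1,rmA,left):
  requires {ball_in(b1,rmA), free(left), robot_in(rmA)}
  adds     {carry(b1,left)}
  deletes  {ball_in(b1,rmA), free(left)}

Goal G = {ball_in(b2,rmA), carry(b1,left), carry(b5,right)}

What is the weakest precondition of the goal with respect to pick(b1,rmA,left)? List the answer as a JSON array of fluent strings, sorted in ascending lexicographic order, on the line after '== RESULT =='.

Regress:
  G ∩ del = {}  (empty — regression defined)
  G \ add = {ball_in(b2,rmA), carry(b1,left), carry(b5,right)} \ {carry(b1,left)} = {ball_in(b2,rmA), carry(b5,right)}
  ∪ pre   = {ball_in(b2,rmA), carry(b5,right)} ∪ {ball_in(b1,rmA), free(left), robot_in(rmA)}
          = {ball_in(b1,rmA), ball_in(b2,rmA), carry(b5,right), free(left), robot_in(rmA)}

== RESULT ==
["ball_in(b1,rmA)", "ball_in(b2,rmA)", "carry(b5,right)", "free(left)", "robot_in(rmA)"]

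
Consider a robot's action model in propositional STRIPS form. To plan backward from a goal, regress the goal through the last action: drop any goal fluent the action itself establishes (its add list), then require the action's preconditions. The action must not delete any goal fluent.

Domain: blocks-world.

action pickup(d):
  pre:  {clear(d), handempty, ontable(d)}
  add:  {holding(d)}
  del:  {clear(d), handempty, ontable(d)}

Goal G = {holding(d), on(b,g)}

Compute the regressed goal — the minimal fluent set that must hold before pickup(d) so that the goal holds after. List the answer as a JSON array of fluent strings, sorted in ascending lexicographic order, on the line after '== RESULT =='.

Compute (G \ add) ∪ pre:
  G ∩ del = {}  (empty — regression defined)
  G \ add = {holding(d), on(b,g)} \ {holding(d)} = {on(b,g)}
  ∪ pre   = {on(b,g)} ∪ {clear(d), handempty, ontable(d)}
          = {clear(d), handempty, on(b,g), ontable(d)}

== RESULT ==
["clear(d)", "handempty", "on(b,g)", "ontable(d)"]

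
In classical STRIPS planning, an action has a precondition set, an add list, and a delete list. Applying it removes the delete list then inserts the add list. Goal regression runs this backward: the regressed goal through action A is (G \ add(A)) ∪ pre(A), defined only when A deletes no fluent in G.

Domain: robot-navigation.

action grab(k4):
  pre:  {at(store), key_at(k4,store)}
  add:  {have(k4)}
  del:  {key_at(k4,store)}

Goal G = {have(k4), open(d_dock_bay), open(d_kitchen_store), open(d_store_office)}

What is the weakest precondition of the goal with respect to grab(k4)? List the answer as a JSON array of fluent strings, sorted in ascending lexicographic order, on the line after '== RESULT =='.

Regress:
  G ∩ del = {}  (empty — regression defined)
  G \ add = {have(k4), open(d_dock_bay), open(d_kitchen_store), open(d_store_office)} \ {have(k4)} = {open(d_dock_bay), open(d_kitchen_store), open(d_store_office)}
  ∪ pre   = {open(d_dock_bay), open(d_kitchen_store), open(d_store_office)} ∪ {at(store), key_at(k4,store)}
          = {at(store), key_at(k4,store), open(d_dock_bay), open(d_kitchen_store), open(d_store_office)}

== RESULT ==
["at(store)", "key_at(k4,store)", "open(d_dock_bay)", "open(d_kitchen_store)", "open(d_store_office)"]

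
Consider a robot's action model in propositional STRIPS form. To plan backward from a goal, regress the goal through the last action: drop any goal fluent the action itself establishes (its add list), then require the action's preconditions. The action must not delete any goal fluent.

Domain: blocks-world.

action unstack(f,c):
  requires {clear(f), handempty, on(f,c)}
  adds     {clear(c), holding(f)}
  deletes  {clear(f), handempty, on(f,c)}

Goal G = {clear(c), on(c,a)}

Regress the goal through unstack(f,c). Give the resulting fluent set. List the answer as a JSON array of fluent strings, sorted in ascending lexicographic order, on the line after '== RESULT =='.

Regress:
  G ∩ del = {}  (empty — regression defined)
  G \ add = {clear(c), on(c,a)} \ {clear(c), holding(f)} = {on(c,a)}
  ∪ pre   = {on(c,a)} ∪ {clear(f), handempty, on(f,c)}
          = {clear(f), handempty, on(c,a), on(f,c)}

== RESULT ==
["clear(f)", "handempty", "on(c,a)", "on(f,c)"]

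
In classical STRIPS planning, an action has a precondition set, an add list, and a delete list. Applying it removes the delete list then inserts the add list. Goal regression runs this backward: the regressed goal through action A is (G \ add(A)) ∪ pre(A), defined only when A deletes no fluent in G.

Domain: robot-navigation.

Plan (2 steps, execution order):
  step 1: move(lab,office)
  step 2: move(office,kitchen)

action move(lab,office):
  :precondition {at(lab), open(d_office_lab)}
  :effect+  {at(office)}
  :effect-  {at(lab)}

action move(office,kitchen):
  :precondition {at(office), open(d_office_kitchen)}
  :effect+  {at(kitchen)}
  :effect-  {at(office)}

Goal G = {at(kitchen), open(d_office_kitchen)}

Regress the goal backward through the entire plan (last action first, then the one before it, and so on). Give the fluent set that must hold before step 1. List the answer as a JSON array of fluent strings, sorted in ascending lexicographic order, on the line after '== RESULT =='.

Work backward from the goal:
  through step 2 (move(office,kitchen)): drop {at(kitchen)}, keep {open(d_office_kitchen)}, require {at(office), open(d_office_kitchen)}
    → {at(office), open(d_office_kitchen)}
  through step 1 (move(lab,office)): drop {at(office)}, keep {open(d_office_kitchen)}, require {at(lab), open(d_office_lab)}
    → {at(lab), open(d_office_kitchen), open(d_office_lab)}

== RESULT ==
["at(lab)", "open(d_office_kitchen)", "open(d_office_lab)"]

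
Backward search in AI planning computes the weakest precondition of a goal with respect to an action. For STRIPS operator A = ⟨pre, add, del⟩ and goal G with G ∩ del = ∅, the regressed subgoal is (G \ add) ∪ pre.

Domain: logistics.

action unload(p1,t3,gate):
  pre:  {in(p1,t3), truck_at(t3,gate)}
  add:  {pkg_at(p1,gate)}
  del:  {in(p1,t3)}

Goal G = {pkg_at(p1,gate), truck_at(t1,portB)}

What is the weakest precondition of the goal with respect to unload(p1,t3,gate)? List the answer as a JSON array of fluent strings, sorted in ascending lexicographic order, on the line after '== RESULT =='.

Compute (G \ add) ∪ pre:
  G ∩ del = {}  (empty — regression defined)
  G \ add = {pkg_at(p1,gate), truck_at(t1,portB)} \ {pkg_at(p1,gate)} = {truck_at(t1,portB)}
  ∪ pre   = {truck_at(t1,portB)} ∪ {in(p1,t3), truck_at(t3,gate)}
          = {in(p1,t3), truck_at(t1,portB), truck_at(t3,gate)}

== RESULT ==
["in(p1,t3)", "truck_at(t1,portB)", "truck_at(t3,gate)"]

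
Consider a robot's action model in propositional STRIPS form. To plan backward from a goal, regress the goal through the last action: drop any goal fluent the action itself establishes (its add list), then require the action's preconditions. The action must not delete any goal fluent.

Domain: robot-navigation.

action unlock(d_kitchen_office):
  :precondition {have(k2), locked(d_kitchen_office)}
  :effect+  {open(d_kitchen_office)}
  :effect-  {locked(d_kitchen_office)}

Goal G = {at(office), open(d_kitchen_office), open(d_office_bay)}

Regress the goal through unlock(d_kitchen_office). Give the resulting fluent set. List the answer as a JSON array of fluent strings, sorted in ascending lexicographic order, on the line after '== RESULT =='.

Compute (G \ add) ∪ pre:
  G ∩ del = {}  (empty — regression defined)
  G \ add = {at(office), open(d_kitchen_office), open(d_office_bay)} \ {open(d_kitchen_office)} = {at(office), open(d_office_bay)}
  ∪ pre   = {at(office), open(d_office_bay)} ∪ {have(k2), locked(d_kitchen_office)}
          = {at(office), have(k2), locked(d_kitchen_office), open(d_office_bay)}

== RESULT ==
["at(office)", "have(k2)", "locked(d_kitchen_office)", "open(d_office_bay)"]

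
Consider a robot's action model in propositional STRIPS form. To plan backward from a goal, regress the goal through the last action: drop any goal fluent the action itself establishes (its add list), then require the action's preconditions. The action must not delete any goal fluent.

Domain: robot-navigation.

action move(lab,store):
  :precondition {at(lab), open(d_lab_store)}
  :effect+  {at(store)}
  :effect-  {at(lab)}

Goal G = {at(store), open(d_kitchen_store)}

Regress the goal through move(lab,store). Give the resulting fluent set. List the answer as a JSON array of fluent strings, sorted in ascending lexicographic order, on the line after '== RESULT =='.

Regress:
  G ∩ del = {}  (empty — regression defined)
  G \ add = {at(store), open(d_kitchen_store)} \ {at(store)} = {open(d_kitchen_store)}
  ∪ pre   = {open(d_kitchen_store)} ∪ {at(lab), open(d_lab_store)}
          = {at(lab), open(d_kitchen_store), open(d_lab_store)}

== RESULT ==
["at(lab)", "open(d_kitchen_store)", "open(d_lab_store)"]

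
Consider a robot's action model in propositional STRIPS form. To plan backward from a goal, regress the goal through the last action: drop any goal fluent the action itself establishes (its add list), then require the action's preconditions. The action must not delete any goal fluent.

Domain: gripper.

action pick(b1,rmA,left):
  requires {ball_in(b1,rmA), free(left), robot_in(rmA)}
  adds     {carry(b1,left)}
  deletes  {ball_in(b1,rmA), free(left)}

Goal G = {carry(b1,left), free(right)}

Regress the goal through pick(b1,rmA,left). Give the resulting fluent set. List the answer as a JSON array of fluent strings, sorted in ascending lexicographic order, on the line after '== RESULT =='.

Compute (G \ add) ∪ pre:
  G ∩ del = {}  (empty — regression defined)
  G \ add = {carry(b1,left), free(right)} \ {carry(b1,left)} = {free(right)}
  ∪ pre   = {free(right)} ∪ {ball_in(b1,rmA), free(left), robot_in(rmA)}
          = {ball_in(b1,rmA), free(left), free(right), robot_in(rmA)}

== RESULT ==
["ball_in(b1,rmA)", "free(left)", "free(right)", "robot_in(rmA)"]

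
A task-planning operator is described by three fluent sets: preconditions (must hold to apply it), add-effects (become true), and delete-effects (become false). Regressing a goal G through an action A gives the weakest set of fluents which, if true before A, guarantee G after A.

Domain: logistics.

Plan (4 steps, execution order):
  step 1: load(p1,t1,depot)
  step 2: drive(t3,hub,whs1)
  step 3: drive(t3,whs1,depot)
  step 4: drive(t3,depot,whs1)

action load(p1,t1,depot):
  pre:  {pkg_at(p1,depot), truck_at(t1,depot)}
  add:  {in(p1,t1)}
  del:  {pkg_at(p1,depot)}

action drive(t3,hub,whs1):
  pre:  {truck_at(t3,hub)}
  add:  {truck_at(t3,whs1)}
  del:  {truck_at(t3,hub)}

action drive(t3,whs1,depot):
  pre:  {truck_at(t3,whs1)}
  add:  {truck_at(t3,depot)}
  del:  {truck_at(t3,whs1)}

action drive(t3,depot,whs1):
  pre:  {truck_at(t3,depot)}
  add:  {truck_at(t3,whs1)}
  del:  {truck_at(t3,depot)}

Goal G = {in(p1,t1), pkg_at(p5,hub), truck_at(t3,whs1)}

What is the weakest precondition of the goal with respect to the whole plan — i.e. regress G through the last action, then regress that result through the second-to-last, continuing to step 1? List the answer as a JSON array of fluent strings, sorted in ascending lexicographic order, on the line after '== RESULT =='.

Work backward from the goal:
  through step 4 (drive(t3,depot,whs1)): drop {truck_at(t3,whs1)}, keep {in(p1,t1), pkg_at(p5,hub)}, require {truck_at(t3,depot)}
    → {in(p1,t1), pkg_at(p5,hub), truck_at(t3,depot)}
  through step 3 (drive(t3,whs1,depot)): drop {truck_at(t3,depot)}, keep {in(p1,t1), pkg_at(p5,hub)}, require {truck_at(t3,whs1)}
    → {in(p1,t1), pkg_at(p5,hub), truck_at(t3,whs1)}
  through step 2 (drive(t3,hub,whs1)): drop {truck_at(t3,whs1)}, keep {in(p1,t1), pkg_at(p5,hub)}, require {truck_at(t3,hub)}
    → {in(p1,t1), pkg_at(p5,hub), truck_at(t3,hub)}
  through step 1 (load(p1,t1,depot)): drop {in(p1,t1)}, keep {pkg_at(p5,hub), truck_at(t3,hub)}, require {pkg_at(p1,depot), truck_at(t1,depot)}
    → {pkg_at(p1,depot), pkg_at(p5,hub), truck_at(t1,depot), truck_at(t3,hub)}

== RESULT ==
["pkg_at(p1,depot)", "pkg_at(p5,hub)", "truck_at(t1,depot)", "truck_at(t3,hub)"]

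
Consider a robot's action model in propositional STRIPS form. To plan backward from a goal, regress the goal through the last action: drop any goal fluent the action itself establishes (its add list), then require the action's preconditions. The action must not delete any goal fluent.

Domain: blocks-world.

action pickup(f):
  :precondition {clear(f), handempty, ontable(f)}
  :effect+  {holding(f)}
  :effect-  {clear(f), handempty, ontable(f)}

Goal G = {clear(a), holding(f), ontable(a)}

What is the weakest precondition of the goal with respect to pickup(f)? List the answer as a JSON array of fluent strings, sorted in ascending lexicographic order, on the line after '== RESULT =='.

Regress:
  G ∩ del = {}  (empty — regression defined)
  G \ add = {clear(a), holding(f), ontable(a)} \ {holding(f)} = {clear(a), ontable(a)}
  ∪ pre   = {clear(a), ontable(a)} ∪ {clear(f), handempty, ontable(f)}
          = {clear(a), clear(f), handempty, ontable(a), ontable(f)}

== RESULT ==
["clear(a)", "clear(f)", "handempty", "ontable(a)", "ontable(f)"]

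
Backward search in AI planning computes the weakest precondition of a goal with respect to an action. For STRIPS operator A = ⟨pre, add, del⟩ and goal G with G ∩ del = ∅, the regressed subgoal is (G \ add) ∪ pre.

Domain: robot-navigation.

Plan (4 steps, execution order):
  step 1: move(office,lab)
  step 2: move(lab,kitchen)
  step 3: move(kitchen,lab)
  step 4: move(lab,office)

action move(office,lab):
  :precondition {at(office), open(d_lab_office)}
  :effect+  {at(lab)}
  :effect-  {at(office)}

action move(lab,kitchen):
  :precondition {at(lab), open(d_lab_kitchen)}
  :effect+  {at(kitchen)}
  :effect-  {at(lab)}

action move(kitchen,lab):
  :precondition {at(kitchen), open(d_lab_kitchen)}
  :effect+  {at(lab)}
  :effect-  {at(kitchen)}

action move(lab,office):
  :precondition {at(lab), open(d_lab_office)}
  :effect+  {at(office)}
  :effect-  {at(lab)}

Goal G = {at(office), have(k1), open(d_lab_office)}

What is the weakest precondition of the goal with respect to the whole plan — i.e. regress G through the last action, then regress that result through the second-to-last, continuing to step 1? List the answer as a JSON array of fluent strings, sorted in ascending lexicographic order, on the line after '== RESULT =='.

Regress step by step:
  through step 4 (move(lab,office)): drop {at(office)}, keep {have(k1), open(d_lab_office)}, require {at(lab), open(d_lab_office)}
    → {at(lab), have(k1), open(d_lab_office)}
  through step 3 (move(kitchen,lab)): drop {at(lab)}, keep {have(k1), open(d_lab_office)}, require {at(kitchen), open(d_lab_kitchen)}
    → {at(kitchen), have(k1), open(d_lab_kitchen), open(d_lab_office)}
  through step 2 (move(lab,kitchen)): drop {at(kitchen)}, keep {have(k1), open(d_lab_kitchen), open(d_lab_office)}, require {at(lab), open(d_lab_kitchen)}
    → {at(lab), have(k1), open(d_lab_kitchen), open(d_lab_office)}
  through step 1 (move(office,lab)): drop {at(lab)}, keep {have(k1), open(d_lab_kitchen), open(d_lab_office)}, require {at(office), open(d_lab_office)}
    → {at(office), have(k1), open(d_lab_kitchen), open(d_lab_office)}

== RESULT ==
["at(office)", "have(k1)", "open(d_lab_kitchen)", "open(d_lab_office)"]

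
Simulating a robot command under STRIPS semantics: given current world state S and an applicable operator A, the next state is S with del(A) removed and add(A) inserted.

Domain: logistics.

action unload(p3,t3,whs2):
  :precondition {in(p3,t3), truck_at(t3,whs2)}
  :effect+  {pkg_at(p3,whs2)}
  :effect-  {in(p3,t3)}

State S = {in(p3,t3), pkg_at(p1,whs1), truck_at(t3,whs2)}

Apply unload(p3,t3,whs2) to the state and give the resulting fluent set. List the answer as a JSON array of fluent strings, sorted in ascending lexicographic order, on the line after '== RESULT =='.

Progress:
  pre ⊆ S: {in(p3,t3), truck_at(t3,whs2)} ⊆ S  — applicable
  S \ del = {pkg_at(p1,whs1), truck_at(t3,whs2)}
  ∪ add   = {pkg_at(p1,whs1), pkg_at(p3,whs2), truck_at(t3,whs2)}

== RESULT ==
["pkg_at(p1,whs1)", "pkg_at(p3,whs2)", "truck_at(t3,whs2)"]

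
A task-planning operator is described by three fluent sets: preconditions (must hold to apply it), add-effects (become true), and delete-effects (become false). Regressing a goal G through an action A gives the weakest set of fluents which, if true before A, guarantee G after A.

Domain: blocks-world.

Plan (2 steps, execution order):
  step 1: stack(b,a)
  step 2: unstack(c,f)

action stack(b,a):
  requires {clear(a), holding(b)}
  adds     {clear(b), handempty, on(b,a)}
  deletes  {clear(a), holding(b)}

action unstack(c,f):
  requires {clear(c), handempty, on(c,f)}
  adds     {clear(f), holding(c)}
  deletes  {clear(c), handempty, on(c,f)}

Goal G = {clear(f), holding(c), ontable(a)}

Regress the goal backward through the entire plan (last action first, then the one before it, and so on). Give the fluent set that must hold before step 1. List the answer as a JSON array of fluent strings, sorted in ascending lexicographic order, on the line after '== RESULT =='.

Regress step by step:
  through step 2 (unstack(c,f)): drop {clear(f), holding(c)}, keep {ontable(a)}, require {clear(c), handempty, on(c,f)}
    → {clear(c), handempty, on(c,f), ontable(a)}
  through step 1 (stack(b,a)): drop {handempty}, keep {clear(c), on(c,f), ontable(a)}, require {clear(a), holding(b)}
    → {clear(a), clear(c), holding(b), on(c,f), ontable(a)}

== RESULT ==
["clear(a)", "clear(c)", "holding(b)", "on(c,f)", "ontable(a)"]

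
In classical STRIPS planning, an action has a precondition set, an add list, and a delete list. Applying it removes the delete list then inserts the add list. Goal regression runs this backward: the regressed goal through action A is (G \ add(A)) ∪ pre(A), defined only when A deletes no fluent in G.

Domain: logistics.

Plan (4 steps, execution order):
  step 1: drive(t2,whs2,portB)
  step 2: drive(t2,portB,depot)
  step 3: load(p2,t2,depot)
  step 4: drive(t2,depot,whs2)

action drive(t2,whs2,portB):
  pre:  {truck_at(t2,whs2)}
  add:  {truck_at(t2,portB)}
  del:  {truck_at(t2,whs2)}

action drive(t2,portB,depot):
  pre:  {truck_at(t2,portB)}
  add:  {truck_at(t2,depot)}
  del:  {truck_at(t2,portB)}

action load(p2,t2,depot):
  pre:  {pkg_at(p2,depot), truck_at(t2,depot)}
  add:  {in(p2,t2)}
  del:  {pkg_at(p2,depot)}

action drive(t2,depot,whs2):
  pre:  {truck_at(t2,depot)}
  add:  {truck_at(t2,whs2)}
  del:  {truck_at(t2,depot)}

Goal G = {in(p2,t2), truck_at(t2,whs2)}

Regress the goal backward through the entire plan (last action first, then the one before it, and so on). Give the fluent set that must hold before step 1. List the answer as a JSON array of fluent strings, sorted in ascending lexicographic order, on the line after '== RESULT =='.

Work backward from the goal:
  through step 4 (drive(t2,depot,whs2)): drop {truck_at(t2,whs2)}, keep {in(p2,t2)}, require {truck_at(t2,depot)}
    → {in(p2,t2), truck_at(t2,depot)}
  through step 3 (load(p2,t2,depot)): drop {in(p2,t2)}, keep {truck_at(t2,depot)}, require {pkg_at(p2,depot), truck_at(t2,depot)}
    → {pkg_at(p2,depot), truck_at(t2,depot)}
  through step 2 (drive(t2,portB,depot)): drop {truck_at(t2,depot)}, keep {pkg_at(p2,depot)}, require {truck_at(t2,portB)}
    → {pkg_at(p2,depot), truck_at(t2,portB)}
  through step 1 (drive(t2,whs2,portB)): drop {truck_at(t2,portB)}, keep {pkg_at(p2,depot)}, require {truck_at(t2,whs2)}
    → {pkg_at(p2,depot), truck_at(t2,whs2)}

== RESULT ==
["pkg_at(p2,depot)", "truck_at(t2,whs2)"]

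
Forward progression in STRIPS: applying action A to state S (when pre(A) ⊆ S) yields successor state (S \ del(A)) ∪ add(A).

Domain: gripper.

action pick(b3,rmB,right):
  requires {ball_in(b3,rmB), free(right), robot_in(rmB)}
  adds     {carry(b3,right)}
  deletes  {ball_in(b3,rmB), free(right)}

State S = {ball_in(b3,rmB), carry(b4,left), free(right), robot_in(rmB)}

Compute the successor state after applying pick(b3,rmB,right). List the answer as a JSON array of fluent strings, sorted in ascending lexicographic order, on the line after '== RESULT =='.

Compute (S \ del) ∪ add:
  pre ⊆ S: {ball_in(b3,rmB), free(right), robot_in(rmB)} ⊆ S  — applicable
  S \ del = {carry(b4,left), robot_in(rmB)}
  ∪ add   = {carry(b3,right), carry(b4,left), robot_in(rmB)}

== RESULT ==
["carry(b3,right)", "carry(b4,left)", "robot_in(rmB)"]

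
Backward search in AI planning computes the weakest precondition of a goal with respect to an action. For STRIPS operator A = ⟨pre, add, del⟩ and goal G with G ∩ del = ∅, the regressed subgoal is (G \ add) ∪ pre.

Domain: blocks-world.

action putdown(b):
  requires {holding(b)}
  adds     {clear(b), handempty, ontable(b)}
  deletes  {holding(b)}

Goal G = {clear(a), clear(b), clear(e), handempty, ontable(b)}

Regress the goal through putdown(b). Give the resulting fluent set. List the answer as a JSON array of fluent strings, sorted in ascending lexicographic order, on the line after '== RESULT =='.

Compute (G \ add) ∪ pre:
  G ∩ del = {}  (empty — regression defined)
  G \ add = {clear(a), clear(b), clear(e), handempty, ontable(b)} \ {clear(b), handempty, ontable(b)} = {clear(a), clear(e)}
  ∪ pre   = {clear(a), clear(e)} ∪ {holding(b)}
          = {clear(a), clear(e), holding(b)}

== RESULT ==
["clear(a)", "clear(e)", "holding(b)"]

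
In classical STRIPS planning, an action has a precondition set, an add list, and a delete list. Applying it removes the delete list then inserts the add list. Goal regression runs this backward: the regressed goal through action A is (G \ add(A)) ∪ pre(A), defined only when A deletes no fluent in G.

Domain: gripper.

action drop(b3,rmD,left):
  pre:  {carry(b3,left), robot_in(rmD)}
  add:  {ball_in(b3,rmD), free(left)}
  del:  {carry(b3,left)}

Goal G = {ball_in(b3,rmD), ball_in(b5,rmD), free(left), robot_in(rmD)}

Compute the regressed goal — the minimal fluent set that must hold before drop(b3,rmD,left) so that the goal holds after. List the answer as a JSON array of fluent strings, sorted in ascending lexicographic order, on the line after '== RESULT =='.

Regress:
  G ∩ del = {}  (empty — regression defined)
  G \ add = {ball_in(b3,rmD), ball_in(b5,rmD), free(left), robot_in(rmD)} \ {ball_in(b3,rmD), free(left)} = {ball_in(b5,rmD), robot_in(rmD)}
  ∪ pre   = {ball_in(b5,rmD), robot_in(rmD)} ∪ {carry(b3,left), robot_in(rmD)}
          = {ball_in(b5,rmD), carry(b3,left), robot_in(rmD)}

== RESULT ==
["ball_in(b5,rmD)", "carry(b3,left)", "robot_in(rmD)"]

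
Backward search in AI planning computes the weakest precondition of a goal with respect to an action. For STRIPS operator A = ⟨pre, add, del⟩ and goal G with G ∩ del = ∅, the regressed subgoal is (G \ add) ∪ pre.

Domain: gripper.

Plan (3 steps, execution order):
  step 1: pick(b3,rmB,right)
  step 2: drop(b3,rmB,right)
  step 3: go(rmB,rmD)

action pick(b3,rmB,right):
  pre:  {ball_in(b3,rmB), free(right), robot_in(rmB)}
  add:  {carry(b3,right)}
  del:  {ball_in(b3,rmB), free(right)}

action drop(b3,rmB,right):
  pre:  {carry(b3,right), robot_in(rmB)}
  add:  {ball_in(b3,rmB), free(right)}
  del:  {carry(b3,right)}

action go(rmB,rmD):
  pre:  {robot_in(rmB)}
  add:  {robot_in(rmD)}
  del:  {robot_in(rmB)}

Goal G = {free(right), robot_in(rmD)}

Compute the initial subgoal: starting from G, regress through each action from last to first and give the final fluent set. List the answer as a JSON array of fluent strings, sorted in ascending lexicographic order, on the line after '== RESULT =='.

Regress step by step:
  through step 3 (go(rmB,rmD)): drop {robot_in(rmD)}, keep {free(right)}, require {robot_in(rmB)}
    → {free(right), robot_in(rmB)}
  through step 2 (drop(b3,rmB,right)): drop {free(right)}, keep {robot_in(rmB)}, require {carry(b3,right), robot_in(rmB)}
    → {carry(b3,right), robot_in(rmB)}
  through step 1 (pick(b3,rmB,right)): drop {carry(b3,right)}, keep {robot_in(rmB)}, require {ball_in(b3,rmB), free(right), robot_in(rmB)}
    → {ball_in(b3,rmB), free(right), robot_in(rmB)}

== RESULT ==
["ball_in(b3,rmB)", "free(right)", "robot_in(rmB)"]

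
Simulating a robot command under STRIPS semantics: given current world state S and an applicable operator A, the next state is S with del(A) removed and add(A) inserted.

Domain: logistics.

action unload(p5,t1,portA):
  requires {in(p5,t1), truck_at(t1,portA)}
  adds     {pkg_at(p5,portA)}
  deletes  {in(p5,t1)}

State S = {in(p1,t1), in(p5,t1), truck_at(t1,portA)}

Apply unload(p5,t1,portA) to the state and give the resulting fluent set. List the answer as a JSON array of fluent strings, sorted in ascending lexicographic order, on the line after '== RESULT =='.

Progress:
  pre ⊆ S: {in(p5,t1), truck_at(t1,portA)} ⊆ S  — applicable
  S \ del = {in(p1,t1), truck_at(t1,portA)}
  ∪ add   = {in(p1,t1), pkg_at(p5,portA), truck_at(t1,portA)}

== RESULT ==
["in(p1,t1)", "pkg_at(p5,portA)", "truck_at(t1,portA)"]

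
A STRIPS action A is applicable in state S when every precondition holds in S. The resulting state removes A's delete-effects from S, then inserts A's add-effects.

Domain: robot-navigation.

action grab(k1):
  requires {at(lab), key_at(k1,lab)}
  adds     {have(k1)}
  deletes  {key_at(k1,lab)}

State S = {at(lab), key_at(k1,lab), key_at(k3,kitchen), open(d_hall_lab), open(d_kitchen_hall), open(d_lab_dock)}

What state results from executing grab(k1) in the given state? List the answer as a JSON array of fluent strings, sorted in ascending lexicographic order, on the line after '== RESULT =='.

Compute (S \ del) ∪ add:
  pre ⊆ S: {at(lab), key_at(k1,lab)} ⊆ S  — applicable
  S \ del = {at(lab), key_at(k3,kitchen), open(d_hall_lab), open(d_kitchen_hall), open(d_lab_dock)}
  ∪ add   = {at(lab), have(k1), key_at(k3,kitchen), open(d_hall_lab), open(d_kitchen_hall), open(d_lab_dock)}

== RESULT ==
["at(lab)", "have(k1)", "key_at(k3,kitchen)", "open(d_hall_lab)", "open(d_kitchen_hall)", "open(d_lab_dock)"]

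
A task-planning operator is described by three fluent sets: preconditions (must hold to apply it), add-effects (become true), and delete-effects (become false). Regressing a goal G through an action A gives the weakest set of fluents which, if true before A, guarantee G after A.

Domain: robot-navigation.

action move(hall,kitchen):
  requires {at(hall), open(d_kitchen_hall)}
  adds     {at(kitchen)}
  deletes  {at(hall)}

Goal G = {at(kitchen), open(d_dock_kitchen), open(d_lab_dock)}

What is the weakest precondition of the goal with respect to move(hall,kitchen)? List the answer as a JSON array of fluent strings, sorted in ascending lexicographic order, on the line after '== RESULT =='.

Compute (G \ add) ∪ pre:
  G ∩ del = {}  (empty — regression defined)
  G \ add = {at(kitchen), open(d_dock_kitchen), open(d_lab_dock)} \ {at(kitchen)} = {open(d_dock_kitchen), open(d_lab_dock)}
  ∪ pre   = {open(d_dock_kitchen), open(d_lab_dock)} ∪ {at(hall), open(d_kitchen_hall)}
          = {at(hall), open(d_dock_kitchen), open(d_kitchen_hall), open(d_lab_dock)}

== RESULT ==
["at(hall)", "open(d_dock_kitchen)", "open(d_kitchen_hall)", "open(d_lab_dock)"]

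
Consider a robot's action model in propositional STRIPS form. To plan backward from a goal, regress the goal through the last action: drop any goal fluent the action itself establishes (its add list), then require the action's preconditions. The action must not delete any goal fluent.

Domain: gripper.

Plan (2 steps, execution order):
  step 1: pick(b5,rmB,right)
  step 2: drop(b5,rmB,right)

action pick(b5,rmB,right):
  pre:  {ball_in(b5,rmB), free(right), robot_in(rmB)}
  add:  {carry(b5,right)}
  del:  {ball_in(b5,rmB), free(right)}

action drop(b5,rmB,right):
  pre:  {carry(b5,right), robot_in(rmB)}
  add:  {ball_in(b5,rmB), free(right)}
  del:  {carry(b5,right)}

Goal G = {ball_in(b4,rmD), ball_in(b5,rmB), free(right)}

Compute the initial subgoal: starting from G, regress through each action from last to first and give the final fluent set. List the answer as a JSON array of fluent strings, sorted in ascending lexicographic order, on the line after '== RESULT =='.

Regress step by step:
  through step 2 (drop(b5,rmB,right)): drop {ball_in(b5,rmB), free(right)}, keep {ball_in(b4,rmD)}, require {carry(b5,right), robot_in(rmB)}
    → {ball_in(b4,rmD), carry(b5,right), robot_in(rmB)}
  through step 1 (pick(b5,rmB,right)): drop {carry(b5,right)}, keep {ball_in(b4,rmD), robot_in(rmB)}, require {ball_in(b5,rmB), free(right), robot_in(rmB)}
    → {ball_in(b4,rmD), ball_in(b5,rmB), free(right), robot_in(rmB)}

== RESULT ==
["ball_in(b4,rmD)", "ball_in(b5,rmB)", "free(right)", "robot_in(rmB)"]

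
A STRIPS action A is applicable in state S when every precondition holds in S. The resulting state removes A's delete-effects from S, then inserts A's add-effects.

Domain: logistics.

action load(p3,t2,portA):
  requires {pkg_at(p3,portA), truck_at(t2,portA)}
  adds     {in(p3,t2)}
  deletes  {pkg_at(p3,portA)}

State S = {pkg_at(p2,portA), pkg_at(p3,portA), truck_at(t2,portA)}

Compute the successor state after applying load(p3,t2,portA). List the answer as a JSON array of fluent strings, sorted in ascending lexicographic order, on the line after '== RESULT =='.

Progress:
  pre ⊆ S: {pkg_at(p3,portA), truck_at(t2,portA)} ⊆ S  — applicable
  S \ del = {pkg_at(p2,portA), truck_at(t2,portA)}
  ∪ add   = {in(p3,t2), pkg_at(p2,portA), truck_at(t2,portA)}

== RESULT ==
["in(p3,t2)", "pkg_at(p2,portA)", "truck_at(t2,portA)"]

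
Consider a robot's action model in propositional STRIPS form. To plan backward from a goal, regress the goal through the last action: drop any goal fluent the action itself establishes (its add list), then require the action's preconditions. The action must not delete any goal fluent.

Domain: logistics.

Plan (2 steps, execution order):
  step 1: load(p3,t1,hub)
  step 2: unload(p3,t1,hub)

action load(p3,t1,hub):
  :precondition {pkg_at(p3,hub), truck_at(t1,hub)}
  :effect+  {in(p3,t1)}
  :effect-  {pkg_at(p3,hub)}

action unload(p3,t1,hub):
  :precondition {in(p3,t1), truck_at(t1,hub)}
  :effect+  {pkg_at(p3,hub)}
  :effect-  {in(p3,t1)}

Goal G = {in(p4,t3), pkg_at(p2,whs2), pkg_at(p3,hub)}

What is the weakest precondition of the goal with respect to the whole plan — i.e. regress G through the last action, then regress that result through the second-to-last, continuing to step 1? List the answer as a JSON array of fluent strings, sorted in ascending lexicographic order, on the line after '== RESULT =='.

Work backward from the goal:
  through step 2 (unload(p3,t1,hub)): drop {pkg_at(p3,hub)}, keep {in(p4,t3), pkg_at(p2,whs2)}, require {in(p3,t1), truck_at(t1,hub)}
    → {in(p3,t1), in(p4,t3), pkg_at(p2,whs2), truck_at(t1,hub)}
  through step 1 (load(p3,t1,hub)): drop {in(p3,t1)}, keep {in(p4,t3), pkg_at(p2,whs2), truck_at(t1,hub)}, require {pkg_at(p3,hub), truck_at(t1,hub)}
    → {in(p4,t3), pkg_at(p2,whs2), pkg_at(p3,hub), truck_at(t1,hub)}

== RESULT ==
["in(p4,t3)", "pkg_at(p2,whs2)", "pkg_at(p3,hub)", "truck_at(t1,hub)"]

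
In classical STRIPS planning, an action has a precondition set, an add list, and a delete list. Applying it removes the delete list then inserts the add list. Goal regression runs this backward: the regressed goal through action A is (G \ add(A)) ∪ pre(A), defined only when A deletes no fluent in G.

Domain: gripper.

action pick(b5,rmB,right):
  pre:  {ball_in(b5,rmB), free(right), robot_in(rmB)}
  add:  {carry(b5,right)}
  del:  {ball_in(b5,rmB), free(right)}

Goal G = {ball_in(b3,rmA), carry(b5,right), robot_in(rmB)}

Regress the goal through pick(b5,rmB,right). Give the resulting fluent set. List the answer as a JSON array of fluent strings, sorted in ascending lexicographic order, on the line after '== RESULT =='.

Regress:
  G ∩ del = {}  (empty — regression defined)
  G \ add = {ball_in(b3,rmA), carry(b5,right), robot_in(rmB)} \ {carry(b5,right)} = {ball_in(b3,rmA), robot_in(rmB)}
  ∪ pre   = {ball_in(b3,rmA), robot_in(rmB)} ∪ {ball_in(b5,rmB), free(right), robot_in(rmB)}
          = {ball_in(b3,rmA), ball_in(b5,rmB), free(right), robot_in(rmB)}

== RESULT ==
["ball_in(b3,rmA)", "ball_in(b5,rmB)", "free(right)", "robot_in(rmB)"]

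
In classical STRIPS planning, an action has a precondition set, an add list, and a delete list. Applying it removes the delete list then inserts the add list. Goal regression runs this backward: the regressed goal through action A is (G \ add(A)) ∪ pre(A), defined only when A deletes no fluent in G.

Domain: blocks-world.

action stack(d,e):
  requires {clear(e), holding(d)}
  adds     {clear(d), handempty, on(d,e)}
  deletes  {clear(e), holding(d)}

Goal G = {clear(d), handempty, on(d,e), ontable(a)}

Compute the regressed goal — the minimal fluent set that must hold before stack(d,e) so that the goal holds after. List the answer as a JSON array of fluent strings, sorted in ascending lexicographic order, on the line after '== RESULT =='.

Regress:
  G ∩ del = {}  (empty — regression defined)
  G \ add = {clear(d), handempty, on(d,e), ontable(a)} \ {clear(d), handempty, on(d,e)} = {ontable(a)}
  ∪ pre   = {ontable(a)} ∪ {clear(e), holding(d)}
          = {clear(e), holding(d), ontable(a)}

== RESULT ==
["clear(e)", "holding(d)", "ontable(a)"]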